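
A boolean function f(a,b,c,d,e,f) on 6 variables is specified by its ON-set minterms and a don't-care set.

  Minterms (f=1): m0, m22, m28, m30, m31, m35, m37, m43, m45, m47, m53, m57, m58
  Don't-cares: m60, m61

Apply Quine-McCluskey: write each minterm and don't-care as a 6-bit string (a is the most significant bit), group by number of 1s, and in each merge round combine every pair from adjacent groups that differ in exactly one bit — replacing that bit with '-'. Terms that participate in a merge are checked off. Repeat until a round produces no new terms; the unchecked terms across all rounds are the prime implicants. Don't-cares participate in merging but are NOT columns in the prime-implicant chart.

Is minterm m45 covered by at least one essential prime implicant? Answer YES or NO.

[col 0] 000000, 010110*, 011100*, 011110*, 011111*, 100011*, 100101*, 101011*, 101101*, 101111*, 110101*, 111001*, 111010, 111100*, 111101*
[col 1] -11100, 01-110, 0111-0, 01111-, 1-0101*, 1-1101*, 10-011, 10-101*, 101-11, 1011-1, 11-101*, 111-01, 11110-
[col 2] 1--101
Prime implicants: -11100, 000000, 01-110, 0111-0, 01111-, 1--101, 10-011, 101-11, 1011-1, 111-01, 111010, 11110-
PI chart (minterm → PIs covering it):
  0 | 000000  (sole → essential)
  22 | 01-110  (sole → essential)
  28 | -11100,0111-0
  30 | 01-110,0111-0,01111-
  31 | 01111-  (sole → essential)
  35 | 10-011  (sole → essential)
  37 | 1--101  (sole → essential)
  43 | 10-011,101-11
  45 | 1--101,1011-1
  47 | 101-11,1011-1
  53 | 1--101  (sole → essential)
  57 | 111-01  (sole → essential)
  58 | 111010  (sole → essential)
Essential prime implicants: 000000, 01-110, 01111-, 1--101, 10-011, 111-01, 111010

YES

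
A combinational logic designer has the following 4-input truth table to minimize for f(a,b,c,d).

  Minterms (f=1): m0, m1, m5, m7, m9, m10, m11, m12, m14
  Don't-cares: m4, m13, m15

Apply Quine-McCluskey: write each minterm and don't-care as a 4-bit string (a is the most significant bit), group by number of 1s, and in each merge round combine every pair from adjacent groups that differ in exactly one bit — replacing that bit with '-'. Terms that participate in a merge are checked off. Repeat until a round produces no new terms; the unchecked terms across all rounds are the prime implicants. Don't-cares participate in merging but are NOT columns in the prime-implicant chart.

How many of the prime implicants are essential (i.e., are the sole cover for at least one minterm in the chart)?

3

[col 0] 0000*, 0001*, 0100*, 0101*, 0111*, 1001*, 1010*, 1011*, 1100*, 1101*, 1110*, 1111*
[col 1] -001*, -100*, -101*, -111*, 0-00*, 0-01*, 000-*, 01-1*, 010-*, 1-01*, 1-10*, 1-11*, 10-1*, 101-*, 11-0*, 11-1*, 110-*, 111-*
[col 2] --01, -1-1, -10-, 0-0-, 1--1, 1-1-, 11--
Prime implicants: --01, -1-1, -10-, 0-0-, 1--1, 1-1-, 11--
PI chart (minterm → PIs covering it):
  0 | 0-0-  (sole → essential)
  1 | --01,0-0-
  5 | --01,-1-1,-10-,0-0-
  7 | -1-1  (sole → essential)
  9 | --01,1--1
  10 | 1-1-  (sole → essential)
  11 | 1--1,1-1-
  12 | -10-,11--
  14 | 1-1-,11--
Essential prime implicants: -1-1, 0-0-, 1-1-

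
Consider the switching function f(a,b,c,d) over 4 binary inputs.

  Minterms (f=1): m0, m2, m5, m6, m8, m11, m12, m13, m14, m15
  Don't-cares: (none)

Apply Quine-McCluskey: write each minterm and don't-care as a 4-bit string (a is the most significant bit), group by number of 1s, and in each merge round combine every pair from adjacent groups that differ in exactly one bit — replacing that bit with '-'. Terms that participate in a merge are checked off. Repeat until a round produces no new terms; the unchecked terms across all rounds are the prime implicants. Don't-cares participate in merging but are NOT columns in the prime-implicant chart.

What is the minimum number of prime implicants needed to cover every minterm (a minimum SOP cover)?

5

Round 0: 0000✓ 0010✓ 0101✓ 0110✓ 1000✓ 1011✓ 1100✓ 1101✓ 1110✓ 1111✓
Round 1: -000 -101 -110 0-10 00-0 1-00 1-11 11-0✓ 11-1✓ 110-✓ 111-✓
Round 2: 11--
PIs = {-000, -101, -110, 0-10, 00-0, 1-00, 1-11, 11--}
Coverage chart:
  m0: -000,00-0
  m2: 0-10,00-0
  m5: -101 ←essential
  m6: -110,0-10
  m8: -000,1-00
  m11: 1-11 ←essential
  m12: 1-00,11--
  m13: -101,11--
  m14: -110,11--
  m15: 1-11,11--
Essential: -101, 1-11
Petrick residual → -000, 0-10, 11--
Min cover (5 terms): b'c'd' + bc'd + a'cd' + acd + ab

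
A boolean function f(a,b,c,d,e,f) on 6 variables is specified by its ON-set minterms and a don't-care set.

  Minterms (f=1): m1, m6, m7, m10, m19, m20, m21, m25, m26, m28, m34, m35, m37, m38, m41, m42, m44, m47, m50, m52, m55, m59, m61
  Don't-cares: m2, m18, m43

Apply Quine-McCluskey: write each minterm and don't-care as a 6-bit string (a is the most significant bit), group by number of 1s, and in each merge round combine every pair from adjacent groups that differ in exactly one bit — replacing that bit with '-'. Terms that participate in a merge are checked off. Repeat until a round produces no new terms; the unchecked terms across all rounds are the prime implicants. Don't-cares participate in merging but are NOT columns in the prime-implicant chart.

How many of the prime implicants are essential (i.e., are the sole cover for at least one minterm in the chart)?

18

size-2^0 implicants → 000001  000010(✓)  000110(✓)  000111(✓)  001010(✓)  010010(✓)  010011(✓)  010100(✓)  010101(✓)  011001  011010(✓)  011100(✓)  100010(✓)  100011(✓)  100101  100110(✓)  101001(✓)  101010(✓)  101011(✓)  101100  101111(✓)  110010(✓)  110100(✓)  110111  111011(✓)  111101
size-2^1 implicants → -00010(✓)  -00110(✓)  -01010(✓)  -10010(✓)  -10100  0-0010(✓)  0-1010(✓)  00-010(✓)  000-10(✓)  00011-  01-010(✓)  01-100  01001-  01010-  1-0010(✓)  1-1011  10-010(✓)  10-011(✓)  100-10(✓)  10001-(✓)  101-11  1010-1  10101-(✓)
size-2^2 implicants → --0010  -0-010  -00-10  0--010  10-01-
Unchecked terms (primes): --0010, -0-010, -00-10, -10100, 0--010, 000001, 00011-, 01-100, 01001-, 01010-, 011001, 1-1011, 10-01-, 100101, 101-11, 1010-1, 101100, 110111, 111101
Minterm coverage:
  m1 ⊆ 000001 [E]
  m6 ⊆ -00-10,00011-
  m7 ⊆ 00011- [E]
  m10 ⊆ -0-010,0--010
  m19 ⊆ 01001- [E]
  m20 ⊆ -10100,01-100,01010-
  m21 ⊆ 01010- [E]
  m25 ⊆ 011001 [E]
  m26 ⊆ 0--010 [E]
  m28 ⊆ 01-100 [E]
  m34 ⊆ --0010,-0-010,-00-10,10-01-
  m35 ⊆ 10-01- [E]
  m37 ⊆ 100101 [E]
  m38 ⊆ -00-10 [E]
  m41 ⊆ 1010-1 [E]
  m42 ⊆ -0-010,10-01-
  m44 ⊆ 101100 [E]
  m47 ⊆ 101-11 [E]
  m50 ⊆ --0010 [E]
  m52 ⊆ -10100 [E]
  m55 ⊆ 110111 [E]
  m59 ⊆ 1-1011 [E]
  m61 ⊆ 111101 [E]
E = {--0010, -00-10, -10100, 0--010, 000001, 00011-, 01-100, 01001-, 01010-, 011001, 1-1011, 10-01-, 100101, 101-11, 1010-1, 101100, 110111, 111101}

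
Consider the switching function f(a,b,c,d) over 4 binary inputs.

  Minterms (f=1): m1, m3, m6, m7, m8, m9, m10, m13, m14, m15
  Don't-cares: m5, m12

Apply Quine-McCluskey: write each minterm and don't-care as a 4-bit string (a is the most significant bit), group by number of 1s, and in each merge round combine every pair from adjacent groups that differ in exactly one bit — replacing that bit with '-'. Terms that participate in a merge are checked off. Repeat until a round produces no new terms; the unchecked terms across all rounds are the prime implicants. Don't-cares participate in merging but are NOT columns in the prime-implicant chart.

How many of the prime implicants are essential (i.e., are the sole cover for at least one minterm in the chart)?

Round 0: 0001✓ 0011✓ 0101✓ 0110✓ 0111✓ 1000✓ 1001✓ 1010✓ 1100✓ 1101✓ 1110✓ 1111✓
Round 1: -001✓ -101✓ -110✓ -111✓ 0-01✓ 0-11✓ 00-1✓ 01-1✓ 011-✓ 1-00✓ 1-01✓ 1-10✓ 10-0✓ 100-✓ 11-0✓ 11-1✓ 110-✓ 111-✓
Round 2: --01 -1-1 -11- 0--1 1--0 1-0- 11--
PIs = {--01, -1-1, -11-, 0--1, 1--0, 1-0-, 11--}
Coverage chart:
  m1: --01,0--1
  m3: 0--1 ←essential
  m6: -11- ←essential
  m7: -1-1,-11-,0--1
  m8: 1--0,1-0-
  m9: --01,1-0-
  m10: 1--0 ←essential
  m13: --01,-1-1,1-0-,11--
  m14: -11-,1--0,11--
  m15: -1-1,-11-,11--
Essential: -11-, 0--1, 1--0

3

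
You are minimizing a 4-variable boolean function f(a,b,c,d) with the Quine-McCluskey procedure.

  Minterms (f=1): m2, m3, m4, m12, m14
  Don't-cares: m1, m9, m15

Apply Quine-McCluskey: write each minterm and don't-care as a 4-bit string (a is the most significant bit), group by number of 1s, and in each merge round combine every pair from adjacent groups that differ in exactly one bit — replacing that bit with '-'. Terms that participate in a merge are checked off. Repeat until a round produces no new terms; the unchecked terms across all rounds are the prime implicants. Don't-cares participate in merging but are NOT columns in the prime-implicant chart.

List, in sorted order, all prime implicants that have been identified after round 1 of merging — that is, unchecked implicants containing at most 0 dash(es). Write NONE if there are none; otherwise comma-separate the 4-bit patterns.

[col 0] 0001*, 0010*, 0011*, 0100*, 1001*, 1100*, 1110*, 1111*
[col 1] -001, -100, 00-1, 001-, 11-0, 111-
Prime implicants: -001, -100, 00-1, 001-, 11-0, 111-

NONE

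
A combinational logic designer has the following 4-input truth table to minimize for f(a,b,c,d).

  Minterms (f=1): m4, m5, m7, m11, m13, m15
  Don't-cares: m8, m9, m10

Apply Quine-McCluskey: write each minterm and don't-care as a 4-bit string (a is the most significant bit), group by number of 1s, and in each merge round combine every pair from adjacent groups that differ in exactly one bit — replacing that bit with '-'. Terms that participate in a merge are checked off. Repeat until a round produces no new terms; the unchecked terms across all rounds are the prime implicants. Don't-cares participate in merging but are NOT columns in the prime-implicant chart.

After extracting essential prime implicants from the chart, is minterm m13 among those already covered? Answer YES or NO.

Round 0: 0100✓ 0101✓ 0111✓ 1000✓ 1001✓ 1010✓ 1011✓ 1101✓ 1111✓
Round 1: -101✓ -111✓ 01-1✓ 010- 1-01✓ 1-11✓ 10-0✓ 10-1✓ 100-✓ 101-✓ 11-1✓
Round 2: -1-1 1--1 10--
PIs = {-1-1, 010-, 1--1, 10--}
Coverage chart:
  m4: 010- ←essential
  m5: -1-1,010-
  m7: -1-1 ←essential
  m11: 1--1,10--
  m13: -1-1,1--1
  m15: -1-1,1--1
Essential: -1-1, 010-

YES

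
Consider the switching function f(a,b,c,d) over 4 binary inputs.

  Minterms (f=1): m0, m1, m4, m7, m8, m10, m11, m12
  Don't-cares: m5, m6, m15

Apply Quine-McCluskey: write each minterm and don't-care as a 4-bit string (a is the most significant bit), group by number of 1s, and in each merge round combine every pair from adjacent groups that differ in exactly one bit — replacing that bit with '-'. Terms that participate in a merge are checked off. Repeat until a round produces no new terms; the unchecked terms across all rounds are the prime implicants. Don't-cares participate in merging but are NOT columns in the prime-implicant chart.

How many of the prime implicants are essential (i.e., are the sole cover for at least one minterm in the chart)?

size-2^0 implicants → 0000(✓)  0001(✓)  0100(✓)  0101(✓)  0110(✓)  0111(✓)  1000(✓)  1010(✓)  1011(✓)  1100(✓)  1111(✓)
size-2^1 implicants → -000(✓)  -100(✓)  -111  0-00(✓)  0-01(✓)  000-(✓)  01-0(✓)  01-1(✓)  010-(✓)  011-(✓)  1-00(✓)  1-11  10-0  101-
size-2^2 implicants → --00  0-0-  01--
Unchecked terms (primes): --00, -111, 0-0-, 01--, 1-11, 10-0, 101-
Minterm coverage:
  m0 ⊆ --00,0-0-
  m1 ⊆ 0-0- [E]
  m4 ⊆ --00,0-0-,01--
  m7 ⊆ -111,01--
  m8 ⊆ --00,10-0
  m10 ⊆ 10-0,101-
  m11 ⊆ 1-11,101-
  m12 ⊆ --00 [E]
E = {--00, 0-0-}

2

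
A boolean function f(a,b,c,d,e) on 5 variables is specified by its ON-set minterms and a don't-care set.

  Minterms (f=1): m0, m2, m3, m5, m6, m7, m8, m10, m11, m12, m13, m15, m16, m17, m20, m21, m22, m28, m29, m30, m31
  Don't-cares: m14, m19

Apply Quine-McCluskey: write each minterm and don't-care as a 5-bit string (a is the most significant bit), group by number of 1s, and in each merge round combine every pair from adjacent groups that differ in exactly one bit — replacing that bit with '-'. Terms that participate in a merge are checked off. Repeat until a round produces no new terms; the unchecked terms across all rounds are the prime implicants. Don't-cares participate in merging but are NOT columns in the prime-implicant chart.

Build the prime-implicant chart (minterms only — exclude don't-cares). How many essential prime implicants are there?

2

size-2^0 implicants → 00000(✓)  00010(✓)  00011(✓)  00101(✓)  00110(✓)  00111(✓)  01000(✓)  01010(✓)  01011(✓)  01100(✓)  01101(✓)  01110(✓)  01111(✓)  10000(✓)  10001(✓)  10011(✓)  10100(✓)  10101(✓)  10110(✓)  11100(✓)  11101(✓)  11110(✓)  11111(✓)
size-2^1 implicants → -0000  -0011  -0101(✓)  -0110(✓)  -1100(✓)  -1101(✓)  -1110(✓)  -1111(✓)  0-000(✓)  0-010(✓)  0-011(✓)  0-101(✓)  0-110(✓)  0-111(✓)  00-10(✓)  00-11(✓)  000-0(✓)  0001-(✓)  001-1(✓)  0011-(✓)  01-00(✓)  01-10(✓)  01-11(✓)  010-0(✓)  0101-(✓)  011-0(✓)  011-1(✓)  0110-(✓)  0111-(✓)  1-100(✓)  1-101(✓)  1-110(✓)  10-00(✓)  10-01(✓)  100-1  1000-(✓)  101-0(✓)  1010-(✓)  111-0(✓)  111-1(✓)  1110-(✓)  1111-(✓)
size-2^2 implicants → --101  --110  -11-0(✓)  -11-1(✓)  -110-(✓)  -111-(✓)  0--10(✓)  0--11(✓)  0-0-0  0-01-(✓)  0-1-1  0-11-(✓)  00-1-(✓)  01--0  01-1-(✓)  011--(✓)  1-1-0  1-10-  10-0-  111--(✓)
size-2^3 implicants → -11--  0--1-
Unchecked terms (primes): --101, --110, -0000, -0011, -11--, 0--1-, 0-0-0, 0-1-1, 01--0, 1-1-0, 1-10-, 10-0-, 100-1
Minterm coverage:
  m0 ⊆ -0000,0-0-0
  m2 ⊆ 0--1-,0-0-0
  m3 ⊆ -0011,0--1-
  m5 ⊆ --101,0-1-1
  m6 ⊆ --110,0--1-
  m7 ⊆ 0--1-,0-1-1
  m8 ⊆ 0-0-0,01--0
  m10 ⊆ 0--1-,0-0-0,01--0
  m11 ⊆ 0--1- [E]
  m12 ⊆ -11--,01--0
  m13 ⊆ --101,-11--,0-1-1
  m15 ⊆ -11--,0--1-,0-1-1
  m16 ⊆ -0000,10-0-
  m17 ⊆ 10-0-,100-1
  m20 ⊆ 1-1-0,1-10-,10-0-
  m21 ⊆ --101,1-10-,10-0-
  m22 ⊆ --110,1-1-0
  m28 ⊆ -11--,1-1-0,1-10-
  m29 ⊆ --101,-11--,1-10-
  m30 ⊆ --110,-11--,1-1-0
  m31 ⊆ -11-- [E]
E = {-11--, 0--1-}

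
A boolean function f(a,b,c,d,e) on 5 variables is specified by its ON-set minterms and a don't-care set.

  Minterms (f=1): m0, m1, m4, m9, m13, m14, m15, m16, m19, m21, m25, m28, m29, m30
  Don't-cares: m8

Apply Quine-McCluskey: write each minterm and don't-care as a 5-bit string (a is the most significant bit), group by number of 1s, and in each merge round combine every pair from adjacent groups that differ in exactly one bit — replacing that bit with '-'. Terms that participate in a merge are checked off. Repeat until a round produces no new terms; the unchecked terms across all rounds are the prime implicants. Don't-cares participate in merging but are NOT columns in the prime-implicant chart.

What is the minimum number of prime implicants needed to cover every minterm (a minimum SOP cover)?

8

Round 0: 00000✓ 00001✓ 00100✓ 01000✓ 01001✓ 01101✓ 01110✓ 01111✓ 10000✓ 10011 10101✓ 11001✓ 11100✓ 11101✓ 11110✓
Round 1: -0000 -1001✓ -1101✓ -1110 0-000✓ 0-001✓ 00-00 0000-✓ 01-01✓ 0100-✓ 011-1 0111- 1-101 11-01✓ 111-0 1110-
Round 2: -1-01 0-00-
PIs = {-0000, -1-01, -1110, 0-00-, 00-00, 011-1, 0111-, 1-101, 10011, 111-0, 1110-}
Coverage chart:
  m0: -0000,0-00-,00-00
  m1: 0-00- ←essential
  m4: 00-00 ←essential
  m9: -1-01,0-00-
  m13: -1-01,011-1
  m14: -1110,0111-
  m15: 011-1,0111-
  m16: -0000 ←essential
  m19: 10011 ←essential
  m21: 1-101 ←essential
  m25: -1-01 ←essential
  m28: 111-0,1110-
  m29: -1-01,1-101,1110-
  m30: -1110,111-0
Essential: -0000, -1-01, 0-00-, 00-00, 1-101, 10011
Petrick residual → 0111-, 111-0
Min cover (8 terms): b'c'd'e' + bd'e + a'c'd' + a'b'd'e' + a'bcd + acd'e + ab'c'de + abce'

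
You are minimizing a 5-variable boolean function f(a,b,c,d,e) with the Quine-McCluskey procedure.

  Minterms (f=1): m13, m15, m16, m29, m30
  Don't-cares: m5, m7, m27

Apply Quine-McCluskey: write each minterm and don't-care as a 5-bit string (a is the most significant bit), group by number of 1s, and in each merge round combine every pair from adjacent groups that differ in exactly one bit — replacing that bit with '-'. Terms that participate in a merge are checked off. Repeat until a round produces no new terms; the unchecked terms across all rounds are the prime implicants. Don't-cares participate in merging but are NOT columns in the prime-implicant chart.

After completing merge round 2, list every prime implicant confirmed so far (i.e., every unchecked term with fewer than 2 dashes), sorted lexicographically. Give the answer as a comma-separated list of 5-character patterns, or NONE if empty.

-1101, 10000, 11011, 11110

[col 0] 00101*, 00111*, 01101*, 01111*, 10000, 11011, 11101*, 11110
[col 1] -1101, 0-101*, 0-111*, 001-1*, 011-1*
[col 2] 0-1-1
Prime implicants: -1101, 0-1-1, 10000, 11011, 11110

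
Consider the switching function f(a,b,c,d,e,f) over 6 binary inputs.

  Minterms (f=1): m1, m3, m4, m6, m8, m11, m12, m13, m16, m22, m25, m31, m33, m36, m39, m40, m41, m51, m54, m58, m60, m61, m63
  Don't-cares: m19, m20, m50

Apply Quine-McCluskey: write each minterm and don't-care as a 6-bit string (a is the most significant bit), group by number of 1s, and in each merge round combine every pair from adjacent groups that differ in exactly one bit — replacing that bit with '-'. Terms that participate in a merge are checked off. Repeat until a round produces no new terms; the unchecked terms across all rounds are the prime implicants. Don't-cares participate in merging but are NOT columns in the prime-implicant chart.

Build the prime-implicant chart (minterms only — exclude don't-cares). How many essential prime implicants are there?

Round 0: 000001✓ 000011✓ 000100✓ 000110✓ 001000✓ 001011✓ 001100✓ 001101✓ 010000✓ 010011✓ 010100✓ 010110✓ 011001 011111✓ 100001✓ 100100✓ 100111 101000✓ 101001✓ 110010✓ 110011✓ 110110✓ 111010✓ 111100✓ 111101✓ 111111✓
Round 1: -00001 -00100 -01000 -10011 -10110 -11111 0-0011 0-0100✓ 0-0110✓ 00-011 00-100 0000-1 0001-0✓ 001-00 00110- 010-00 0101-0✓ 10-001 10100- 11-010 110-10 11001- 1111-1 11110-
Round 2: 0-01-0
PIs = {-00001, -00100, -01000, -10011, -10110, -11111, 0-0011, 0-01-0, 00-011, 00-100, 0000-1, 001-00, 00110-, 010-00, 011001, 10-001, 100111, 10100-, 11-010, 110-10, 11001-, 1111-1, 11110-}
Coverage chart:
  m1: -00001,0000-1
  m3: 0-0011,00-011,0000-1
  m4: -00100,0-01-0,00-100
  m6: 0-01-0 ←essential
  m8: -01000,001-00
  m11: 00-011 ←essential
  m12: 00-100,001-00,00110-
  m13: 00110- ←essential
  m16: 010-00 ←essential
  m22: -10110,0-01-0
  m25: 011001 ←essential
  m31: -11111 ←essential
  m33: -00001,10-001
  m36: -00100 ←essential
  m39: 100111 ←essential
  m40: -01000,10100-
  m41: 10-001,10100-
  m51: -10011,11001-
  m54: -10110,110-10
  m58: 11-010 ←essential
  m60: 11110- ←essential
  m61: 1111-1,11110-
  m63: -11111,1111-1
Essential: -00100, -11111, 0-01-0, 00-011, 00110-, 010-00, 011001, 100111, 11-010, 11110-

10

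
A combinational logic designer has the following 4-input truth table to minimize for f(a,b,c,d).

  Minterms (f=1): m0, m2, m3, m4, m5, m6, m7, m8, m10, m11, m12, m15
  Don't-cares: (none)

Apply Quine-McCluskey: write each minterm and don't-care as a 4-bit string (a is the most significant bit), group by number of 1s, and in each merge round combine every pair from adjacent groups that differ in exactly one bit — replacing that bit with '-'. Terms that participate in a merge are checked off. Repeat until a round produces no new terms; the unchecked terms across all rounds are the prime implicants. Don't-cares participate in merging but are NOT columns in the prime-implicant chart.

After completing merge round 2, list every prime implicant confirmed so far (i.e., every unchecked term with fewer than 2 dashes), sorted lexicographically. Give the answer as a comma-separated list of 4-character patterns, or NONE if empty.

size-2^0 implicants → 0000(✓)  0010(✓)  0011(✓)  0100(✓)  0101(✓)  0110(✓)  0111(✓)  1000(✓)  1010(✓)  1011(✓)  1100(✓)  1111(✓)
size-2^1 implicants → -000(✓)  -010(✓)  -011(✓)  -100(✓)  -111(✓)  0-00(✓)  0-10(✓)  0-11(✓)  00-0(✓)  001-(✓)  01-0(✓)  01-1(✓)  010-(✓)  011-(✓)  1-00(✓)  1-11(✓)  10-0(✓)  101-(✓)
size-2^2 implicants → --00  --11  -0-0  -01-  0--0  0-1-  01--
Unchecked terms (primes): --00, --11, -0-0, -01-, 0--0, 0-1-, 01--

NONE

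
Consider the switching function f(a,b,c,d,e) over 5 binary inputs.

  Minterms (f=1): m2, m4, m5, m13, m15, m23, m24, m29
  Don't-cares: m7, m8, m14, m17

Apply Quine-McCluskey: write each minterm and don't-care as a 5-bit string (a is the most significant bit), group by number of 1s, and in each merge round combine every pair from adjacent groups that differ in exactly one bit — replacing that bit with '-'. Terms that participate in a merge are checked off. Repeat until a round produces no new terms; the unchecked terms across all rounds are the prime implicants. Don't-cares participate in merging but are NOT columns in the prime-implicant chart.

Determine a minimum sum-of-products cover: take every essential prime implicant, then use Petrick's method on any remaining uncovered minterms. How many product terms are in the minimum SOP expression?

size-2^0 implicants → 00010  00100(✓)  00101(✓)  00111(✓)  01000(✓)  01101(✓)  01110(✓)  01111(✓)  10001  10111(✓)  11000(✓)  11101(✓)
size-2^1 implicants → -0111  -1000  -1101  0-101(✓)  0-111(✓)  001-1(✓)  0010-  011-1(✓)  0111-
size-2^2 implicants → 0-1-1
Unchecked terms (primes): -0111, -1000, -1101, 0-1-1, 00010, 0010-, 0111-, 10001
Minterm coverage:
  m2 ⊆ 00010 [E]
  m4 ⊆ 0010- [E]
  m5 ⊆ 0-1-1,0010-
  m13 ⊆ -1101,0-1-1
  m15 ⊆ 0-1-1,0111-
  m23 ⊆ -0111 [E]
  m24 ⊆ -1000 [E]
  m29 ⊆ -1101 [E]
E = {-0111, -1000, -1101, 00010, 0010-}
Petrick residual → 0-1-1
Cover = b'cde + bc'd'e' + bcd'e + a'ce + a'b'c'de' + a'b'cd'  |cover|=6

6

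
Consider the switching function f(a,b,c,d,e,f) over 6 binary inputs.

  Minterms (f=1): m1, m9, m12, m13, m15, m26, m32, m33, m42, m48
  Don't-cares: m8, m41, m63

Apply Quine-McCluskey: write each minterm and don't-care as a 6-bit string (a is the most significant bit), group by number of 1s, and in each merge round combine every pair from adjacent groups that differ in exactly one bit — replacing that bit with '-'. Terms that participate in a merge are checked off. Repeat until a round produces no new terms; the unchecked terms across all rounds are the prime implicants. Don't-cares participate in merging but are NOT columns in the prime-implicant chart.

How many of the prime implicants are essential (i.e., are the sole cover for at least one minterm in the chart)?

6

Round 0: 000001✓ 001000✓ 001001✓ 001100✓ 001101✓ 001111✓ 011010 100000✓ 100001✓ 101001✓ 101010 110000✓ 111111
Round 1: -00001✓ -01001✓ 00-001✓ 001-00✓ 001-01✓ 00100-✓ 0011-1 00110-✓ 1-0000 10-001✓ 10000-
Round 2: -0-001 001-0-
PIs = {-0-001, 001-0-, 0011-1, 011010, 1-0000, 10000-, 101010, 111111}
Coverage chart:
  m1: -0-001 ←essential
  m9: -0-001,001-0-
  m12: 001-0- ←essential
  m13: 001-0-,0011-1
  m15: 0011-1 ←essential
  m26: 011010 ←essential
  m32: 1-0000,10000-
  m33: -0-001,10000-
  m42: 101010 ←essential
  m48: 1-0000 ←essential
Essential: -0-001, 001-0-, 0011-1, 011010, 1-0000, 101010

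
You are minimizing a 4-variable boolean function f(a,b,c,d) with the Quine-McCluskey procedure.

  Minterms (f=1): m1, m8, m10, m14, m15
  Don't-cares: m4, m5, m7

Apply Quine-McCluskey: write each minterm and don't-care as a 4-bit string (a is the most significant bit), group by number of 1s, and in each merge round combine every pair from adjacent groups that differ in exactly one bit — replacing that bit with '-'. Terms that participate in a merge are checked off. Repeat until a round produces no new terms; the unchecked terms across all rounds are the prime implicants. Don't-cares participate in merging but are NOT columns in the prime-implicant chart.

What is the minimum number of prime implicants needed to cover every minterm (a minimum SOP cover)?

3

Round 0: 0001✓ 0100✓ 0101✓ 0111✓ 1000✓ 1010✓ 1110✓ 1111✓
Round 1: -111 0-01 01-1 010- 1-10 10-0 111-
PIs = {-111, 0-01, 01-1, 010-, 1-10, 10-0, 111-}
Coverage chart:
  m1: 0-01 ←essential
  m8: 10-0 ←essential
  m10: 1-10,10-0
  m14: 1-10,111-
  m15: -111,111-
Essential: 0-01, 10-0
Petrick residual → 111-
Min cover (3 terms): a'c'd + ab'd' + abc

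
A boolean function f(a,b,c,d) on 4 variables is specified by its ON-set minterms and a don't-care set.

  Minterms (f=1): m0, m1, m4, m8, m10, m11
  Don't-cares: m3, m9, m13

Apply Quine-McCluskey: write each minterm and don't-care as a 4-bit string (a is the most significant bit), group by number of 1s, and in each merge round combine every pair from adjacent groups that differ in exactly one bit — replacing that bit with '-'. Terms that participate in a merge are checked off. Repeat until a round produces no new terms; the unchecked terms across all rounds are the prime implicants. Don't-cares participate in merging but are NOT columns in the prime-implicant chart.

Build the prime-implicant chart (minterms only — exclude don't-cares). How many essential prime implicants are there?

[col 0] 0000*, 0001*, 0011*, 0100*, 1000*, 1001*, 1010*, 1011*, 1101*
[col 1] -000*, -001*, -011*, 0-00, 00-1*, 000-*, 1-01, 10-0*, 10-1*, 100-*, 101-*
[col 2] -0-1, -00-, 10--
Prime implicants: -0-1, -00-, 0-00, 1-01, 10--
PI chart (minterm → PIs covering it):
  0 | -00-,0-00
  1 | -0-1,-00-
  4 | 0-00  (sole → essential)
  8 | -00-,10--
  10 | 10--  (sole → essential)
  11 | -0-1,10--
Essential prime implicants: 0-00, 10--

2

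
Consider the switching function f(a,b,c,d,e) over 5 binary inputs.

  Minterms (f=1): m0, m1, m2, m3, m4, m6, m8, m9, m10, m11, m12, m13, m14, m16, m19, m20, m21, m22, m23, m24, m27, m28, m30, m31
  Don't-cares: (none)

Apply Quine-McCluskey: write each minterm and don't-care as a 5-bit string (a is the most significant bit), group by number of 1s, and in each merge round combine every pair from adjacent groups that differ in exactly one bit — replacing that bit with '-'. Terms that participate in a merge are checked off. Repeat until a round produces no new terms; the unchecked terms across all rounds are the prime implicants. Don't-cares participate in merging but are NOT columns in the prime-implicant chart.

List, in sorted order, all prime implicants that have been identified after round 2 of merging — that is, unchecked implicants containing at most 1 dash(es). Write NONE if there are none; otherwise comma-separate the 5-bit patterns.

NONE

Round 0: 00000✓ 00001✓ 00010✓ 00011✓ 00100✓ 00110✓ 01000✓ 01001✓ 01010✓ 01011✓ 01100✓ 01101✓ 01110✓ 10000✓ 10011✓ 10100✓ 10101✓ 10110✓ 10111✓ 11000✓ 11011✓ 11100✓ 11110✓ 11111✓
Round 1: -0000✓ -0011✓ -0100✓ -0110✓ -1000✓ -1011✓ -1100✓ -1110✓ 0-000✓ 0-001✓ 0-010✓ 0-011✓ 0-100✓ 0-110✓ 00-00✓ 00-10✓ 000-0✓ 000-1✓ 0000-✓ 0001-✓ 001-0✓ 01-00✓ 01-01✓ 01-10✓ 010-0✓ 010-1✓ 0100-✓ 0101-✓ 011-0✓ 0110-✓ 1-000✓ 1-011✓ 1-100✓ 1-110✓ 1-111✓ 10-00✓ 10-11✓ 101-0✓ 101-1✓ 1010-✓ 1011-✓ 11-00✓ 11-11✓ 111-0✓ 1111-✓
Round 2: --000✓ --011 --100✓ --110✓ -0-00✓ -01-0✓ -1-00✓ -11-0✓ 0--00✓ 0--10✓ 0-0-0✓ 0-0-1✓ 0-00-✓ 0-01-✓ 0-1-0✓ 00--0✓ 000--✓ 01--0✓ 01-0- 010--✓ 1--00✓ 1--11 1-1-0✓ 1-11- 101--
Round 3: ---00 --1-0 0---0 0-0--
PIs = {---00, --011, --1-0, 0---0, 0-0--, 01-0-, 1--11, 1-11-, 101--}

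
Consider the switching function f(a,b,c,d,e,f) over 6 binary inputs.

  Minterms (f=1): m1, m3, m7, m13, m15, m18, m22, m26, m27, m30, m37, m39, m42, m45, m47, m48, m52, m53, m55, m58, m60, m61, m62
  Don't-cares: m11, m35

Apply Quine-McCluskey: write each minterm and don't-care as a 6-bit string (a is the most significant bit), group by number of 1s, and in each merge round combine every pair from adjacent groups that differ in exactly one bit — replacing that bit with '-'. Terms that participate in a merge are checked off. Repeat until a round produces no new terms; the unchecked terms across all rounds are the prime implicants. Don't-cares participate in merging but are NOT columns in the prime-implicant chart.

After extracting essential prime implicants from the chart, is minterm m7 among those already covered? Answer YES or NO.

NO

[col 0] 000001*, 000011*, 000111*, 001011*, 001101*, 001111*, 010010*, 010110*, 011010*, 011011*, 011110*, 100011*, 100101*, 100111*, 101010*, 101101*, 101111*, 110000*, 110100*, 110101*, 110111*, 111010*, 111100*, 111101*, 111110*
[col 1] -00011*, -00111*, -01101*, -01111*, -11010*, -11110*, 0-1011, 00-011*, 00-111*, 000-11*, 0000-1, 001-11*, 0011-1*, 01-010*, 01-110*, 010-10*, 011-10*, 01101-, 1-0101*, 1-0111*, 1-1010, 1-1101*, 10-101*, 10-111*, 100-11*, 1001-1*, 1011-1*, 11-100*, 11-101*, 110-00, 1101-1*, 11010-*, 111-10*, 1111-0, 11110-*
[col 2] -0-111, -00-11, -011-1, -11-10, 00--11, 01--10, 1--101, 1-01-1, 10-1-1, 11-10-
Prime implicants: -0-111, -00-11, -011-1, -11-10, 0-1011, 00--11, 0000-1, 01--10, 01101-, 1--101, 1-01-1, 1-1010, 10-1-1, 11-10-, 110-00, 1111-0
PI chart (minterm → PIs covering it):
  1 | 0000-1  (sole → essential)
  3 | -00-11,00--11,0000-1
  7 | -0-111,-00-11,00--11
  13 | -011-1  (sole → essential)
  15 | -0-111,-011-1,00--11
  18 | 01--10  (sole → essential)
  22 | 01--10  (sole → essential)
  26 | -11-10,01--10,01101-
  27 | 0-1011,01101-
  30 | -11-10,01--10
  37 | 1--101,1-01-1,10-1-1
  39 | -0-111,-00-11,1-01-1,10-1-1
  42 | 1-1010  (sole → essential)
  45 | -011-1,1--101,10-1-1
  47 | -0-111,-011-1,10-1-1
  48 | 110-00  (sole → essential)
  52 | 11-10-,110-00
  53 | 1--101,1-01-1,11-10-
  55 | 1-01-1  (sole → essential)
  58 | -11-10,1-1010
  60 | 11-10-,1111-0
  61 | 1--101,11-10-
  62 | -11-10,1111-0
Essential prime implicants: -011-1, 0000-1, 01--10, 1-01-1, 1-1010, 110-00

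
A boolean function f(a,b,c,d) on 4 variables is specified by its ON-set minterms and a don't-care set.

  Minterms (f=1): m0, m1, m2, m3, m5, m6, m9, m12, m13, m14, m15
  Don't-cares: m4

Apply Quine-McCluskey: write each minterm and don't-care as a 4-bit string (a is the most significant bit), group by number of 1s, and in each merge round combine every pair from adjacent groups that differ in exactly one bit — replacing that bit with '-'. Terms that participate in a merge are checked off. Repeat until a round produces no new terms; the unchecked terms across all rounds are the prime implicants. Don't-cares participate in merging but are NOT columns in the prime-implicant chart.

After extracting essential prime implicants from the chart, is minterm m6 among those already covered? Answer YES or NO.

size-2^0 implicants → 0000(✓)  0001(✓)  0010(✓)  0011(✓)  0100(✓)  0101(✓)  0110(✓)  1001(✓)  1100(✓)  1101(✓)  1110(✓)  1111(✓)
size-2^1 implicants → -001(✓)  -100(✓)  -101(✓)  -110(✓)  0-00(✓)  0-01(✓)  0-10(✓)  00-0(✓)  00-1(✓)  000-(✓)  001-(✓)  01-0(✓)  010-(✓)  1-01(✓)  11-0(✓)  11-1(✓)  110-(✓)  111-(✓)
size-2^2 implicants → --01  -1-0  -10-  0--0  0-0-  00--  11--
Unchecked terms (primes): --01, -1-0, -10-, 0--0, 0-0-, 00--, 11--
Minterm coverage:
  m0 ⊆ 0--0,0-0-,00--
  m1 ⊆ --01,0-0-,00--
  m2 ⊆ 0--0,00--
  m3 ⊆ 00-- [E]
  m5 ⊆ --01,-10-,0-0-
  m6 ⊆ -1-0,0--0
  m9 ⊆ --01 [E]
  m12 ⊆ -1-0,-10-,11--
  m13 ⊆ --01,-10-,11--
  m14 ⊆ -1-0,11--
  m15 ⊆ 11-- [E]
E = {--01, 00--, 11--}

NO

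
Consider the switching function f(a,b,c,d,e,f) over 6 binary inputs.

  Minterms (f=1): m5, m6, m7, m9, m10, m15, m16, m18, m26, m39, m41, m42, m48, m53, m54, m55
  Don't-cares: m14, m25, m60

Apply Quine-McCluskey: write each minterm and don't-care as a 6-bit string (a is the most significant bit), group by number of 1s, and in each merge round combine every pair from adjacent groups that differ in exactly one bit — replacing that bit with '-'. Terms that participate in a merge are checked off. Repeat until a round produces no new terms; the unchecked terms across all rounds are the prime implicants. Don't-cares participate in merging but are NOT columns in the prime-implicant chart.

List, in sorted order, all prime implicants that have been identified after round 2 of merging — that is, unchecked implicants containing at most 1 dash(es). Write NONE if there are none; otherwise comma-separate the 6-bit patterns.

-00111, -01001, -01010, -10000, 0-1001, 0-1010, 0001-1, 001-10, 01-010, 0100-0, 1-0111, 1101-1, 11011-, 111100

[col 0] 000101*, 000110*, 000111*, 001001*, 001010*, 001110*, 001111*, 010000*, 010010*, 011001*, 011010*, 100111*, 101001*, 101010*, 110000*, 110101*, 110110*, 110111*, 111100
[col 1] -00111, -01001, -01010, -10000, 0-1001, 0-1010, 00-110*, 00-111*, 0001-1, 00011-*, 001-10, 00111-*, 01-010, 0100-0, 1-0111, 1101-1, 11011-
[col 2] 00-11-
Prime implicants: -00111, -01001, -01010, -10000, 0-1001, 0-1010, 00-11-, 0001-1, 001-10, 01-010, 0100-0, 1-0111, 1101-1, 11011-, 111100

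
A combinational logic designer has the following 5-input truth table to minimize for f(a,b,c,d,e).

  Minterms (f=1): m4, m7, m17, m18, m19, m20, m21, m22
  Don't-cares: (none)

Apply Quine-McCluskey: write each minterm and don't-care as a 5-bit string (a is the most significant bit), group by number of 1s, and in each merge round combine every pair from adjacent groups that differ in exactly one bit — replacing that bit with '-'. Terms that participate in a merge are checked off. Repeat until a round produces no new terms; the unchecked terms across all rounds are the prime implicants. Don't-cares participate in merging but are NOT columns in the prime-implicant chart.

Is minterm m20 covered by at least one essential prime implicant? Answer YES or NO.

YES

Round 0: 00100✓ 00111 10001✓ 10010✓ 10011✓ 10100✓ 10101✓ 10110✓
Round 1: -0100 10-01 10-10 100-1 1001- 101-0 1010-
PIs = {-0100, 00111, 10-01, 10-10, 100-1, 1001-, 101-0, 1010-}
Coverage chart:
  m4: -0100 ←essential
  m7: 00111 ←essential
  m17: 10-01,100-1
  m18: 10-10,1001-
  m19: 100-1,1001-
  m20: -0100,101-0,1010-
  m21: 10-01,1010-
  m22: 10-10,101-0
Essential: -0100, 00111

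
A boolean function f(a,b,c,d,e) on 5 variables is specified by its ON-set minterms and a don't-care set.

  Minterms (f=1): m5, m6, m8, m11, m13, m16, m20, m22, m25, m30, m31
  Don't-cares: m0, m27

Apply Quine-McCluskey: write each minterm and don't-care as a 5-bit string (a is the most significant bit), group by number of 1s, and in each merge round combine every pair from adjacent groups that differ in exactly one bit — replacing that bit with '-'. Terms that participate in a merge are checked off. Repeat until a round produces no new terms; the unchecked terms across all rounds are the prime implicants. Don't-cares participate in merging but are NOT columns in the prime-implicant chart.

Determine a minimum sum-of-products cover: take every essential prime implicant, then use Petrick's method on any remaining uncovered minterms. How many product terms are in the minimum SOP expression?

7

[col 0] 00000*, 00101*, 00110*, 01000*, 01011*, 01101*, 10000*, 10100*, 10110*, 11001*, 11011*, 11110*, 11111*
[col 1] -0000, -0110, -1011, 0-000, 0-101, 1-110, 10-00, 101-0, 11-11, 110-1, 1111-
Prime implicants: -0000, -0110, -1011, 0-000, 0-101, 1-110, 10-00, 101-0, 11-11, 110-1, 1111-
PI chart (minterm → PIs covering it):
  5 | 0-101  (sole → essential)
  6 | -0110  (sole → essential)
  8 | 0-000  (sole → essential)
  11 | -1011  (sole → essential)
  13 | 0-101  (sole → essential)
  16 | -0000,10-00
  20 | 10-00,101-0
  22 | -0110,1-110,101-0
  25 | 110-1  (sole → essential)
  30 | 1-110,1111-
  31 | 11-11,1111-
Essential prime implicants: -0110, -1011, 0-000, 0-101, 110-1
Petrick residual → 10-00, 1111-
Minimum SOP uses 7 PIs: b'cde' + bc'de + a'c'd'e' + a'cd'e + ab'd'e' + abc'e + abcd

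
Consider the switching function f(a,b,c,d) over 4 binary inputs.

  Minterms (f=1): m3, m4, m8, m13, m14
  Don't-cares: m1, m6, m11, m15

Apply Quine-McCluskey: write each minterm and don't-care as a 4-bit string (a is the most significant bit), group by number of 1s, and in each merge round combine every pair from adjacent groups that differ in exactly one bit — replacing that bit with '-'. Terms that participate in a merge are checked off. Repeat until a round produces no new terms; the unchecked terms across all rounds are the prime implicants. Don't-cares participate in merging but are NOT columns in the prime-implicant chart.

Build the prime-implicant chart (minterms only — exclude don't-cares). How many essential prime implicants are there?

Round 0: 0001✓ 0011✓ 0100✓ 0110✓ 1000 1011✓ 1101✓ 1110✓ 1111✓
Round 1: -011 -110 00-1 01-0 1-11 11-1 111-
PIs = {-011, -110, 00-1, 01-0, 1-11, 1000, 11-1, 111-}
Coverage chart:
  m3: -011,00-1
  m4: 01-0 ←essential
  m8: 1000 ←essential
  m13: 11-1 ←essential
  m14: -110,111-
Essential: 01-0, 1000, 11-1

3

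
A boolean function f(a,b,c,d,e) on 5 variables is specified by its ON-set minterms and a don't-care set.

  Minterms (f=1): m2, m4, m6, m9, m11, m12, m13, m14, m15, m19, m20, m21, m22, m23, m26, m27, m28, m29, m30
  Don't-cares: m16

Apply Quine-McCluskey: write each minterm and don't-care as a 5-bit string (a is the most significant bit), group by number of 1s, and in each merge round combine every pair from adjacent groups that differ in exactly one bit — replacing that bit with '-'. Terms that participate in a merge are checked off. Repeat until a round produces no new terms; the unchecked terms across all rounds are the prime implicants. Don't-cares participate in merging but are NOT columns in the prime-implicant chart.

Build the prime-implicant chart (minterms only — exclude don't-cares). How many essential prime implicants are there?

[col 0] 00010*, 00100*, 00110*, 01001*, 01011*, 01100*, 01101*, 01110*, 01111*, 10000*, 10011*, 10100*, 10101*, 10110*, 10111*, 11010*, 11011*, 11100*, 11101*, 11110*
[col 1] -0100*, -0110*, -1011, -1100*, -1101*, -1110*, 0-100*, 0-110*, 00-10, 001-0*, 01-01*, 01-11*, 010-1*, 011-0*, 011-1*, 0110-*, 0111-*, 1-011, 1-100*, 1-101*, 1-110*, 10-00, 10-11, 101-0*, 101-1*, 1010-*, 1011-*, 11-10, 1101-, 111-0*, 1110-*
[col 2] --100*, --110*, -01-0*, -11-0*, -110-, 0-1-0*, 01--1, 011--, 1-1-0*, 1-10-, 101--
[col 3] --1-0
Prime implicants: --1-0, -1011, -110-, 00-10, 01--1, 011--, 1-011, 1-10-, 10-00, 10-11, 101--, 11-10, 1101-
PI chart (minterm → PIs covering it):
  2 | 00-10  (sole → essential)
  4 | --1-0  (sole → essential)
  6 | --1-0,00-10
  9 | 01--1  (sole → essential)
  11 | -1011,01--1
  12 | --1-0,-110-,011--
  13 | -110-,01--1,011--
  14 | --1-0,011--
  15 | 01--1,011--
  19 | 1-011,10-11
  20 | --1-0,1-10-,10-00,101--
  21 | 1-10-,101--
  22 | --1-0,101--
  23 | 10-11,101--
  26 | 11-10,1101-
  27 | -1011,1-011,1101-
  28 | --1-0,-110-,1-10-
  29 | -110-,1-10-
  30 | --1-0,11-10
Essential prime implicants: --1-0, 00-10, 01--1

3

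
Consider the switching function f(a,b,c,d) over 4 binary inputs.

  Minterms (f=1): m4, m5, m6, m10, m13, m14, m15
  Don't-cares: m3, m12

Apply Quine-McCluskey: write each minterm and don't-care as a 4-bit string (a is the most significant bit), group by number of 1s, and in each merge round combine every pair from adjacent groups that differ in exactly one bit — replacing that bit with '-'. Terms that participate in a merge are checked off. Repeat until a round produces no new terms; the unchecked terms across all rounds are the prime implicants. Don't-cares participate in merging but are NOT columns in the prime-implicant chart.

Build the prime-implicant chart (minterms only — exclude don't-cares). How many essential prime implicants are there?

4

[col 0] 0011, 0100*, 0101*, 0110*, 1010*, 1100*, 1101*, 1110*, 1111*
[col 1] -100*, -101*, -110*, 01-0*, 010-*, 1-10, 11-0*, 11-1*, 110-*, 111-*
[col 2] -1-0, -10-, 11--
Prime implicants: -1-0, -10-, 0011, 1-10, 11--
PI chart (minterm → PIs covering it):
  4 | -1-0,-10-
  5 | -10-  (sole → essential)
  6 | -1-0  (sole → essential)
  10 | 1-10  (sole → essential)
  13 | -10-,11--
  14 | -1-0,1-10,11--
  15 | 11--  (sole → essential)
Essential prime implicants: -1-0, -10-, 1-10, 11--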